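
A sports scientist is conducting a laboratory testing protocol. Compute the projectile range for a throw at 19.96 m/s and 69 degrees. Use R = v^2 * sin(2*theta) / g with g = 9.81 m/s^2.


Two times the angle = 138 degrees
sin(138) = 0.669131
R = 398.4016 * 0.669131 / 9.81 = 27.175 m

27.175 m


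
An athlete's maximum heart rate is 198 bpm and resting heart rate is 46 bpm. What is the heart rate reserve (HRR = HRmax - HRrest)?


HRR = HRmax - HRrest
= 198 - 46
= 152 bpm

152 bpm


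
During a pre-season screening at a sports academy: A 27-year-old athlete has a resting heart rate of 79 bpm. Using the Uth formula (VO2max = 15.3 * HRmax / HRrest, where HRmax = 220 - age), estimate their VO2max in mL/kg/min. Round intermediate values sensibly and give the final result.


HRmax = 220 - 27 = 193 bpm
Ratio = HRmax / HRrest = 193 / 79 = 2.443
VO2max = 15.3 * 2.443 = 37.38 mL/kg/min

37.38 mL/kg/min


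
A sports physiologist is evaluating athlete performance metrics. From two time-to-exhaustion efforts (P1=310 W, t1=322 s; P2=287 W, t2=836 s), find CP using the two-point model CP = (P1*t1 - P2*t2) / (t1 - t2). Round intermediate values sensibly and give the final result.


Work in trial 1 = 99820 J
Work in trial 2 = 239932 J
Delta work = -140112 J
Delta time = -514 s
CP = -140112 / -514 = 272.59 W

272.59 W


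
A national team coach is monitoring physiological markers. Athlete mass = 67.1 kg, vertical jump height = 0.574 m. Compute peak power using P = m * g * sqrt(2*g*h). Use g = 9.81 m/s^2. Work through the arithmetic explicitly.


sqrt(2 * 9.81 * 0.574) = sqrt(11.26188) = 3.355872 m/s
P = 67.1 * 9.81 * 3.355872
= 2209.01 W

2209.01 W


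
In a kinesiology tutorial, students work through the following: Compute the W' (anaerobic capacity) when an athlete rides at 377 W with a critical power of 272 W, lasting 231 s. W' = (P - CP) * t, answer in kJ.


Above-CP power = 105 W
Duration = 231 s
W' = 105 * 231 = 24255 J
Convert: 24255 / 1000 = 24.255 kJ

24.255 kJ


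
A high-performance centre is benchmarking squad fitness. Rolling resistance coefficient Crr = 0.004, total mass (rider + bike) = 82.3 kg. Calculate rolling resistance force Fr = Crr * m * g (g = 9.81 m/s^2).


Fr = Crr * m * g
= 0.004 * 82.3 * 9.81
= 3.229 N

3.229 N


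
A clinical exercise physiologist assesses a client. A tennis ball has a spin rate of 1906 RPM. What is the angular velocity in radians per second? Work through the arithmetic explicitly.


Convert RPM to rad/s: multiply by 2*pi and divide by 60
omega = 1906 * 2 * pi / 60
= 199.596 rad/s

199.596 rad/s


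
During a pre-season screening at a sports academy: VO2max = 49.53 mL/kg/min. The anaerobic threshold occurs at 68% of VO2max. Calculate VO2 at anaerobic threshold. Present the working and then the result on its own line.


AT fraction = 68 / 100 = 0.68
AT VO2 = 49.53 * 0.68
= 33.68 mL/kg/min

33.68 mL/kg/min


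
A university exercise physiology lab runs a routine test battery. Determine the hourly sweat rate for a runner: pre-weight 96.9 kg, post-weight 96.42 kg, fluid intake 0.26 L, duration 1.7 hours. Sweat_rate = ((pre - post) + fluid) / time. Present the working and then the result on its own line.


Mass lost = 96.9 - 96.42 = 0.48 kg
Add fluid consumed: 0.48 + 0.26 = 0.74 L total sweat
Sweat rate = 0.74 / 1.7 = 0.435 L/h

0.435 L/h


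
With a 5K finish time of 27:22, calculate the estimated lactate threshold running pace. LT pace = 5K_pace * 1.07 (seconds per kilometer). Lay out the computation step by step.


Race duration = 1642 s for 5 km
Average pace = 1642 / 5 = 328.4 s/km
LT pace = 328.4 * 1.07
= 351.39 s/km

351.39 s/km


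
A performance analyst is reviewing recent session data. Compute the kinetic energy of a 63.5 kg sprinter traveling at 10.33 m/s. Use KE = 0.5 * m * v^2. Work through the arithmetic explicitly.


Velocity squared = 106.7089
KE = 0.5 * 63.5 * 106.7089 = 3388.01 J

3388.01 J


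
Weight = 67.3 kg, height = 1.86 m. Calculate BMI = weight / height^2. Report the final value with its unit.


height^2 = 1.86^2 = 3.4596
BMI = 67.3 / 3.4596 = 19.45 kg/m^2

19.45 kg/m^2


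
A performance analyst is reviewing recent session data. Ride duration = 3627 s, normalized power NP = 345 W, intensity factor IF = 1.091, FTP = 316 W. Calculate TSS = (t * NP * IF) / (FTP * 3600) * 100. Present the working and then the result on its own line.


Numerator = 3627 * 345 * 1.091 = 1365184.665
Denominator = 316 * 3600 = 1137600
TSS = 1365184.665 / 1137600 * 100
= 120.01

120.01 TSS


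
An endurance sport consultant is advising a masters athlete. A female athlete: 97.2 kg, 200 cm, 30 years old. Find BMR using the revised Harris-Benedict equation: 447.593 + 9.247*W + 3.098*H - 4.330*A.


Intercept = 447.593
Weight contribution = 9.247 * 97.2 = 898.8084
Height contribution = 3.098 * 200 = 619.6
Age contribution = 4.33 * 30 = 129.9
BMR = 447.593 + 898.8084 + 619.6 - 129.9
= 1836.1 kcal/day

1836.1 kcal/day


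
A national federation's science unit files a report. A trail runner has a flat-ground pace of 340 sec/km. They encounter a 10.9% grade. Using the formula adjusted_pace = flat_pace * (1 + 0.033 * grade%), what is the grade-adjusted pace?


Grade factor = 1 + 0.033 * 10.9 = 1.3597
Adjusted = 340 * 1.3597 = 462.3 sec/km

462.3 s/km


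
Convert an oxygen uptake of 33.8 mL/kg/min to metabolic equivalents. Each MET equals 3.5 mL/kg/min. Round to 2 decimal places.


One MET = 3.5 mL/kg/min
Number of METs = 33.8 / 3.5
= 9.66 METs

9.66 METs


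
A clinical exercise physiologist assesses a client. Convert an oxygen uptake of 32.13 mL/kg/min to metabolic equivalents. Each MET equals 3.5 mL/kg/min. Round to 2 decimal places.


One MET = 3.5 mL/kg/min
Number of METs = 32.13 / 3.5
= 9.18 METs

9.18 METs


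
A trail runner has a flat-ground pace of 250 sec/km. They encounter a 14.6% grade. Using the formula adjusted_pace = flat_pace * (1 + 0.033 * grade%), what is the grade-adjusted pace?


Grade factor = 1 + 0.033 * 14.6 = 1.4818
Adjusted = 250 * 1.4818 = 370.45 sec/km

370.45 s/km


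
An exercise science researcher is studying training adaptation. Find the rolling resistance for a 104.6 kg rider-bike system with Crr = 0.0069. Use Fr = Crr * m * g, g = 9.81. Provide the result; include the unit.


m * g = 104.6 * 9.81 = 1026.126 N
Fr = 0.0069 * 1026.126 = 7.08 N

7.08 N


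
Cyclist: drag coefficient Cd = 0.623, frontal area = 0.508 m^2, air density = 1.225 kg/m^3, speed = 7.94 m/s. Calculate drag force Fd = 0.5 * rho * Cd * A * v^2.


v^2 = 7.94^2 = 63.0436
Fd = 0.5 * 1.225 * 0.623 * 0.508 * 63.0436
= 12.221 N

12.221 N


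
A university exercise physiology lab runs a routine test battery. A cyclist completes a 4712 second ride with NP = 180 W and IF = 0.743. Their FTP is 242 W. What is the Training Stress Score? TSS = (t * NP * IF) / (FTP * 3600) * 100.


t * NP * IF = 4712 * 180 * 0.743 = 630182.88
FTP * 3600 = 871200
TSS = (630182.88 / 871200) * 100 = 72.34

72.34 TSS


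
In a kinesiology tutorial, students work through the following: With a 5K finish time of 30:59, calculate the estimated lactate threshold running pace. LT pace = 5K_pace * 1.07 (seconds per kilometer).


Race duration = 1859 s for 5 km
Average pace = 1859 / 5 = 371.8 s/km
LT pace = 371.8 * 1.07
= 397.83 s/km

397.83 s/km


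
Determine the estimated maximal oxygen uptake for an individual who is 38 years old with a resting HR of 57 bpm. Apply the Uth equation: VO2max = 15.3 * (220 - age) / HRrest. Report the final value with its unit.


HRmax = 220 - 38 = 182
VO2max = 15.3 * (182 / 57)
= 15.3 * 3.193
= 48.85 mL/kg/min

48.85 mL/kg/min


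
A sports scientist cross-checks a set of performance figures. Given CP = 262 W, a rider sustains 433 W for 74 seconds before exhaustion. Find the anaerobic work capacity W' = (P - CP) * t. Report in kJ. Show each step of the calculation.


Excess power = 433 - 262 = 171 W
Work above CP = 171 * 74 = 12654 J
W' = 12.654 kJ

12.654 kJ


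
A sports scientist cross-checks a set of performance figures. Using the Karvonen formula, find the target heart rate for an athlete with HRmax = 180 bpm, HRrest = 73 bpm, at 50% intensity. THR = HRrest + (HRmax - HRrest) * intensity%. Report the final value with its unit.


HRR = 180 - 73 = 107
THR = 73 + 107 * 0.5
= 73 + 53.5
= 126.5 bpm

126.5 bpm


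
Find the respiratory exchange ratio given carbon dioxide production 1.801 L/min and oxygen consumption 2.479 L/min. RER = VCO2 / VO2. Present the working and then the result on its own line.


VCO2 = 1.801 L/min
VO2 = 2.479 L/min
RER = 1.801 / 2.479 = 0.7265

0.7265


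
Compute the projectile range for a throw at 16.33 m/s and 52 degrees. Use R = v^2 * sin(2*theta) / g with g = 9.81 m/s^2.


Two times the angle = 104 degrees
sin(104) = 0.970296
R = 266.6689 * 0.970296 / 9.81 = 26.376 m

26.376 m


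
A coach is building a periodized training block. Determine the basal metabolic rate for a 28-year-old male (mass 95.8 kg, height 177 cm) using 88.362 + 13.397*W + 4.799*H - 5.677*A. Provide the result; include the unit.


BMR = 88.362 + 13.397*95.8 + 4.799*177 - 5.677*28
= 2062.26 kcal/day

2062.26 kcal/day


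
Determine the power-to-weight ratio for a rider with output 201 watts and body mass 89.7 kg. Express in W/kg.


P/W = 201 / 89.7 = 2.241 W/kg

2.241 W/kg


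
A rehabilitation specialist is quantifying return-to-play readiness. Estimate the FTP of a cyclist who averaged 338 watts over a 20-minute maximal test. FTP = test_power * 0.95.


FTP = 338 * 0.95 = 321.1 W

321.1 W


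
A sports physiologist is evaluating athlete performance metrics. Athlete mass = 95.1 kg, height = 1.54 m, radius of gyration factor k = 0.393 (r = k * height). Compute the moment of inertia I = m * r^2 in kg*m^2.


r = k * height = 0.393 * 1.54 = 0.60522 m
r^2 = 0.60522^2 = 0.366291
I = 95.1 * 0.366291 = 34.834 kg*m^2

34.834 kg*m^2


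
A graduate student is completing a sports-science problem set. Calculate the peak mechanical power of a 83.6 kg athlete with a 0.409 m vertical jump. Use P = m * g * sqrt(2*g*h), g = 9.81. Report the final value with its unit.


First, sqrt(2gh) = sqrt(2 * 9.81 * 0.409)
= sqrt(8.02458) = 2.832769 m/s
Power = 83.6 * 9.81 * 2.832769 = 2323.2 W

2323.2 W


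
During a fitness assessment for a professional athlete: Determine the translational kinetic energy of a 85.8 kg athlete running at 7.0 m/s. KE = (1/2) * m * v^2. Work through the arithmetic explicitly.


KE = 0.5 * m * v^2
= 0.5 * 85.8 * 7.0^2
= 0.5 * 85.8 * 49.0
= 2102.1 J

2102.1 J


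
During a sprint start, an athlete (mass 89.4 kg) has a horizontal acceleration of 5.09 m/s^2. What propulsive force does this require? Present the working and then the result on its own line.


Propulsive force = mass * acceleration
= 89.4 kg * 5.09 m/s^2
= 455.05 N

455.05 N


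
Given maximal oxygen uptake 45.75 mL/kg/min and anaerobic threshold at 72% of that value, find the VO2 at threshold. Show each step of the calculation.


Percentage as decimal = 0.72
VO2 at AT = 45.75 * 0.72 = 32.94 mL/kg/min

32.94 mL/kg/min


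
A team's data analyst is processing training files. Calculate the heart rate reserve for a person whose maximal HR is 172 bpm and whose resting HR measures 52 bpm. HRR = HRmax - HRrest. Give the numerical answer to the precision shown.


HRmax = 172 bpm
HRrest = 52 bpm
HRR = 172 - 52 = 120 bpm

120 bpm


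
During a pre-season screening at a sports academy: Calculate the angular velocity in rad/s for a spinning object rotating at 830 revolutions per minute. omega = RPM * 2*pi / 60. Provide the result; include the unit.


omega = RPM * 2*pi / 60
= 830 * 6.28318531 / 60
= 86.917 rad/s

86.917 rad/s


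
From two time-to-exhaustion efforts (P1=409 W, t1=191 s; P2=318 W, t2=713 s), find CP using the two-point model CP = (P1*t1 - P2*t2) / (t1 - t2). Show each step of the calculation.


Work in trial 1 = 78119 J
Work in trial 2 = 226734 J
Delta work = -148615 J
Delta time = -522 s
CP = -148615 / -522 = 284.7 W

284.7 W


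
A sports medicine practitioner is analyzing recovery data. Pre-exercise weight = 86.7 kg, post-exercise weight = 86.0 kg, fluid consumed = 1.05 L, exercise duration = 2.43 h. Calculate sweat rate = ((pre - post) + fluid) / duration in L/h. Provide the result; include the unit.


Weight loss = 86.7 - 86.0 = 0.7 kg (approx L)
Total sweat = 0.7 + 1.05 = 1.75 L
Sweat rate = 1.75 / 2.43 = 0.72 L/h

0.72 L/h


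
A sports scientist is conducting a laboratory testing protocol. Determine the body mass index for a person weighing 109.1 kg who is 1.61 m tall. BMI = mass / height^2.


BMI = mass / height^2
= 109.1 / 1.61^2
= 109.1 / 2.5921
= 42.09 kg/m^2

42.09 kg/m^2


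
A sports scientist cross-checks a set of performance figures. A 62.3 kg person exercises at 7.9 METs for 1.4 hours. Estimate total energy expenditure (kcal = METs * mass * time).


Energy = METs * mass(kg) * time(h)
= 7.9 * 62.3 * 1.4
= 689.04 kcal

689.04 kcal


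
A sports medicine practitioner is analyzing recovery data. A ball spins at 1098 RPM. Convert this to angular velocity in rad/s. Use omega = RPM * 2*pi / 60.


omega = 1098 * 2 * pi / 60
= 1098 * 6.28318531 / 60
= 6898.937 / 60
= 114.982 rad/s

114.982 rad/s


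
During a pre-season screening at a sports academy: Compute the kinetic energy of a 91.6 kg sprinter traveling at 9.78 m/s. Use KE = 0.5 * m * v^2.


Velocity squared = 95.6484
KE = 0.5 * 91.6 * 95.6484 = 4380.7 J

4380.7 J


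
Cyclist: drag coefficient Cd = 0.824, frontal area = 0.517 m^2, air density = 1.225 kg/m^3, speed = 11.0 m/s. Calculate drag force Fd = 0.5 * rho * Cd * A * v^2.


v^2 = 11.0^2 = 121.0
Fd = 0.5 * 1.225 * 0.824 * 0.517 * 121.0
= 31.573 N

31.573 N


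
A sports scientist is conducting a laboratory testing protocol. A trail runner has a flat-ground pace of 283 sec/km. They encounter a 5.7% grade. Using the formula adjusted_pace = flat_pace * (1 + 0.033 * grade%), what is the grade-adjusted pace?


Grade factor = 1 + 0.033 * 5.7 = 1.1881
Adjusted = 283 * 1.1881 = 336.23 sec/km

336.23 s/km


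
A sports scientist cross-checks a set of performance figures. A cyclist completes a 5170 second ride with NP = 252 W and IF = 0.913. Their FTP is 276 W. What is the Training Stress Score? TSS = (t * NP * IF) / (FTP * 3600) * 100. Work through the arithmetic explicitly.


t * NP * IF = 5170 * 252 * 0.913 = 1189492.92
FTP * 3600 = 993600
TSS = (1189492.92 / 993600) * 100 = 119.72

119.72 TSS


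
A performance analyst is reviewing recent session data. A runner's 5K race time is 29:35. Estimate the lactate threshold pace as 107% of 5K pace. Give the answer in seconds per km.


Total race time = 29*60 + 35 = 1775 seconds
5K pace = 1775 / 5 = 355.0 sec/km
LT pace = 355.0 * 1.07 = 379.85 sec/km

379.85 s/km


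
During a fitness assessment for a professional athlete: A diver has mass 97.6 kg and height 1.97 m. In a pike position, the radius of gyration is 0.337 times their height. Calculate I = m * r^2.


r = 0.337 * 1.97 = 0.66389 m
I = m * r^2 = 97.6 * 0.44075 = 43.017 kg*m^2

43.017 kg*m^2


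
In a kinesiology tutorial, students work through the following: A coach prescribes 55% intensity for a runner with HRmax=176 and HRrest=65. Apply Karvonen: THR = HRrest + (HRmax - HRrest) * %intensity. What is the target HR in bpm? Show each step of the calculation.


Heart rate reserve = 176 - 65 = 111
Intensity fraction = 55 / 100 = 0.55
THR = 65 + 111 * 0.55 = 126.05 bpm

126.05 bpm


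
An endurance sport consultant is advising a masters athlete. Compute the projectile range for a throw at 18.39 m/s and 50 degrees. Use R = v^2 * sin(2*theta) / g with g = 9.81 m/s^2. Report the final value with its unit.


Two times the angle = 100 degrees
sin(100) = 0.984808
R = 338.1921 * 0.984808 / 9.81 = 33.95 m

33.95 m


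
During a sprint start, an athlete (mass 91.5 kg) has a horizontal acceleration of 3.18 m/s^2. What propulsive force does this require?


Propulsive force = mass * acceleration
= 91.5 kg * 3.18 m/s^2
= 290.97 N

290.97 N


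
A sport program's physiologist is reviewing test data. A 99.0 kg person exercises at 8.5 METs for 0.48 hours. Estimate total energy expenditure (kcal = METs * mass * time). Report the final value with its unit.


Energy = METs * mass(kg) * time(h)
= 8.5 * 99.0 * 0.48
= 403.92 kcal

403.92 kcal


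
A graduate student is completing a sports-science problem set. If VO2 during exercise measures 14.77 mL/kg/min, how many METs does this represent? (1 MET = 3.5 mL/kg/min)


METs = VO2 / 3.5 = 14.77 / 3.5 = 4.22

4.22 METs


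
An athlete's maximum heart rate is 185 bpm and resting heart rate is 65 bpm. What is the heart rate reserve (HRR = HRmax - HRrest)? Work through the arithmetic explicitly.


HRR = HRmax - HRrest
= 185 - 65
= 120 bpm

120 bpm


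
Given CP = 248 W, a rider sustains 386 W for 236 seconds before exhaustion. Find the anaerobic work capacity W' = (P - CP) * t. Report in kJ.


Excess power = 386 - 248 = 138 W
Work above CP = 138 * 236 = 32568 J
W' = 32.568 kJ

32.568 kJ


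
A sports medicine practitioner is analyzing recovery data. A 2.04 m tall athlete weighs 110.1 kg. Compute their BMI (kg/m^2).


height^2 = 4.1616 m^2
BMI = 110.1 / 4.1616 = 26.46 kg/m^2

26.46 kg/m^2


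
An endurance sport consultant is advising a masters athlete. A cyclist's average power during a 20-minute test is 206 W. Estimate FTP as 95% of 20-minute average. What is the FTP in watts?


FTP = 20-min power * 0.95
= 206 * 0.95
= 195.7 W

195.7 W


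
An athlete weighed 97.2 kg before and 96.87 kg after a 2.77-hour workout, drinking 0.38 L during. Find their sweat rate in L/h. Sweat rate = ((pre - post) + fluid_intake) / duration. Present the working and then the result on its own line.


Body mass change = 0.33 kg
Total sweat loss = 0.33 + 0.38 = 0.71 L
Rate = 0.71 / 2.77 = 0.256 L/h

0.256 L/h


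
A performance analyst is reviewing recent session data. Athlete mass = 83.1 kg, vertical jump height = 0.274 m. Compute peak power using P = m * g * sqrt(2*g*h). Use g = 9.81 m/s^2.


sqrt(2 * 9.81 * 0.274) = sqrt(5.37588) = 2.318594 m/s
P = 83.1 * 9.81 * 2.318594
= 1890.14 W

1890.14 W


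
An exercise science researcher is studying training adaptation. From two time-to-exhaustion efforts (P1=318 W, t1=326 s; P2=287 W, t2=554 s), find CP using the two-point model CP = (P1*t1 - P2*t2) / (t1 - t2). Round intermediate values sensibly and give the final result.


Work in trial 1 = 103668 J
Work in trial 2 = 158998 J
Delta work = -55330 J
Delta time = -228 s
CP = -55330 / -228 = 242.68 W

242.68 W


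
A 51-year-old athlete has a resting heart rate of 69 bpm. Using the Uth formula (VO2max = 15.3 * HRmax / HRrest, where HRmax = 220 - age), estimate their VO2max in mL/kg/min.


HRmax = 220 - 51 = 169 bpm
Ratio = HRmax / HRrest = 169 / 69 = 2.4493
VO2max = 15.3 * 2.4493 = 37.47 mL/kg/min

37.47 mL/kg/min


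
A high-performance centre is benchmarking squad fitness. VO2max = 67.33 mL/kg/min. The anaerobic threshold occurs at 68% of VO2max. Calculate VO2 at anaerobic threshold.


AT fraction = 68 / 100 = 0.68
AT VO2 = 67.33 * 0.68
= 45.78 mL/kg/min

45.78 mL/kg/min


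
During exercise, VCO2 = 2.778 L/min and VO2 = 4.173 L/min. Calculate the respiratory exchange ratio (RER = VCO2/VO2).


RER = VCO2 / VO2
= 2.778 / 4.173
= 0.6657

0.6657


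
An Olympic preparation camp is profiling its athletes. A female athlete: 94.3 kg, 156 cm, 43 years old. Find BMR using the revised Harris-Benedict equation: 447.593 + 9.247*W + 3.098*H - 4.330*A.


Intercept = 447.593
Weight contribution = 9.247 * 94.3 = 871.9921
Height contribution = 3.098 * 156 = 483.288
Age contribution = 4.33 * 43 = 186.19
BMR = 447.593 + 871.9921 + 483.288 - 186.19
= 1616.68 kcal/day

1616.68 kcal/day


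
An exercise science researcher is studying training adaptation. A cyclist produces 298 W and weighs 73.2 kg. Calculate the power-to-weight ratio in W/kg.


P/W = power / mass
= 298 / 73.2
= 4.071 W/kg

4.071 W/kg


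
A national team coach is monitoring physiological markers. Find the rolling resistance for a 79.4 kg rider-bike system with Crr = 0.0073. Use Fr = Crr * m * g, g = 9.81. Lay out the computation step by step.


m * g = 79.4 * 9.81 = 778.914 N
Fr = 0.0073 * 778.914 = 5.686 N

5.686 N


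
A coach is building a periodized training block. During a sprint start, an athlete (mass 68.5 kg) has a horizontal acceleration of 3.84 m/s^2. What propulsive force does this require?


Propulsive force = mass * acceleration
= 68.5 kg * 3.84 m/s^2
= 263.04 N

263.04 N


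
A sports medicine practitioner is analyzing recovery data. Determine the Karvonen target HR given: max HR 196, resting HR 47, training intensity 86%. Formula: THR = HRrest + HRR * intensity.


HRR = HRmax - HRrest = 196 - 47 = 149
THR = 47 + 149 * 0.86
= 175.14 bpm

175.14 bpm


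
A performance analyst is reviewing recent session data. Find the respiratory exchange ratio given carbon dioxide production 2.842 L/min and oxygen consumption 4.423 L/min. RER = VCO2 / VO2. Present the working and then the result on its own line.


VCO2 = 2.842 L/min
VO2 = 4.423 L/min
RER = 2.842 / 4.423 = 0.6426

0.6426


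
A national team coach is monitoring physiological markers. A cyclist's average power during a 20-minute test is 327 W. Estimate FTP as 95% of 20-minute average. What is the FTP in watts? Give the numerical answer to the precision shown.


FTP = 20-min power * 0.95
= 327 * 0.95
= 310.65 W

310.65 W


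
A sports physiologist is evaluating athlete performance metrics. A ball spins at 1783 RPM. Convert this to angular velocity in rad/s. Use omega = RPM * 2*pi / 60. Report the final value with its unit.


omega = 1783 * 2 * pi / 60
= 1783 * 6.28318531 / 60
= 11202.919 / 60
= 186.715 rad/s

186.715 rad/s


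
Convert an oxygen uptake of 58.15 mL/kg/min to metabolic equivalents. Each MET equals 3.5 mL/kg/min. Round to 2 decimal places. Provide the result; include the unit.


One MET = 3.5 mL/kg/min
Number of METs = 58.15 / 3.5
= 16.61 METs

16.61 METs


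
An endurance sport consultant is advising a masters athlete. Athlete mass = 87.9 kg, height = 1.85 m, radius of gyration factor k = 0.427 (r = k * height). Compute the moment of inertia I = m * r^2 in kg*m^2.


r = k * height = 0.427 * 1.85 = 0.78995 m
r^2 = 0.78995^2 = 0.624021
I = 87.9 * 0.624021 = 54.851 kg*m^2

54.851 kg*m^2


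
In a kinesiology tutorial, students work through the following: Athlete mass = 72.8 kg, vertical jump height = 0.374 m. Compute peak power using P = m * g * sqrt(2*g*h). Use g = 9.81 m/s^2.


sqrt(2 * 9.81 * 0.374) = sqrt(7.33788) = 2.708852 m/s
P = 72.8 * 9.81 * 2.708852
= 1934.58 W

1934.58 W


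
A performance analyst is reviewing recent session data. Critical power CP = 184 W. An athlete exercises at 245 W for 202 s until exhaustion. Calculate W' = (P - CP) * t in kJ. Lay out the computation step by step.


P - CP = 245 - 184 = 61 W
W' = 61 * 202 = 12322 J
= 12322 / 1000 = 12.322 kJ

12.322 kJ


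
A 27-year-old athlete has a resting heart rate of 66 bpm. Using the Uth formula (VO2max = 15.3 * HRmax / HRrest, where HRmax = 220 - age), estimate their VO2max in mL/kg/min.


HRmax = 220 - 27 = 193 bpm
Ratio = HRmax / HRrest = 193 / 66 = 2.9242
VO2max = 15.3 * 2.9242 = 44.74 mL/kg/min

44.74 mL/kg/min


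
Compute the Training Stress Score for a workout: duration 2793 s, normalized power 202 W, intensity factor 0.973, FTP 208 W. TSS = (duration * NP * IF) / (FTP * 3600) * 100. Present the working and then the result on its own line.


Product = 2793 * 202 * 0.973 = 548952.978
Base = 208 * 3600 = 748800
TSS = 548952.978 / 748800 * 100 = 73.31

73.31 TSS


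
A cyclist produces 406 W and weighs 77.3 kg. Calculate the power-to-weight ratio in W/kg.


P/W = power / mass
= 406 / 77.3
= 5.252 W/kg

5.252 W/kg


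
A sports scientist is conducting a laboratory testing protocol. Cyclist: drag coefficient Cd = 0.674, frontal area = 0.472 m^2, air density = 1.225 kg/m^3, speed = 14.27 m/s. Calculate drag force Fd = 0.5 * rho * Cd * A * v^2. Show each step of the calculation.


v^2 = 14.27^2 = 203.6329
Fd = 0.5 * 1.225 * 0.674 * 0.472 * 203.6329
= 39.679 N

39.679 N


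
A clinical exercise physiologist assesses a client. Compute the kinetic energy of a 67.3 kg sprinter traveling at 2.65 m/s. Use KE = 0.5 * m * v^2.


Velocity squared = 7.0225
KE = 0.5 * 67.3 * 7.0225 = 236.31 J

236.31 J


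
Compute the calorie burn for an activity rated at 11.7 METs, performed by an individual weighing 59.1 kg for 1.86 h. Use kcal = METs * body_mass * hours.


Product of METs and mass = 11.7 * 59.1 = 691.47
Total kcal = 691.47 * 1.86 = 1286.13 kcal

1286.13 kcal


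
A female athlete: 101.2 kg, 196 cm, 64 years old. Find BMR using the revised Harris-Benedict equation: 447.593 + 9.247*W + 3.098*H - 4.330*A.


Intercept = 447.593
Weight contribution = 9.247 * 101.2 = 935.7964
Height contribution = 3.098 * 196 = 607.208
Age contribution = 4.33 * 64 = 277.12
BMR = 447.593 + 935.7964 + 607.208 - 277.12
= 1713.48 kcal/day

1713.48 kcal/day


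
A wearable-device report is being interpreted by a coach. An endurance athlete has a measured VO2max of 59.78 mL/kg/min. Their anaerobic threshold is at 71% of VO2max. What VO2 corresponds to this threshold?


Anaerobic threshold VO2 = VO2max * 71%
= 59.78 * 0.71
= 42.44 mL/kg/min

42.44 mL/kg/min


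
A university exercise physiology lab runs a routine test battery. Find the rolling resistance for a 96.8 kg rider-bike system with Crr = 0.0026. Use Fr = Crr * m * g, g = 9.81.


m * g = 96.8 * 9.81 = 949.608 N
Fr = 0.0026 * 949.608 = 2.469 N

2.469 N


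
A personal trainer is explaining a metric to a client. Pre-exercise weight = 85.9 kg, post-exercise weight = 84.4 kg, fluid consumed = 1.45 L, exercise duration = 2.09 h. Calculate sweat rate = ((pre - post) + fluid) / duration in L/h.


Weight loss = 85.9 - 84.4 = 1.5 kg (approx L)
Total sweat = 1.5 + 1.45 = 2.95 L
Sweat rate = 2.95 / 2.09 = 1.411 L/h

1.411 L/h


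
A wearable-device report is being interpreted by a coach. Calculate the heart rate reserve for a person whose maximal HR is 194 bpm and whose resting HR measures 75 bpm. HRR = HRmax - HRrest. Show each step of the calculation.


HRmax = 194 bpm
HRrest = 75 bpm
HRR = 194 - 75 = 119 bpm

119 bpm


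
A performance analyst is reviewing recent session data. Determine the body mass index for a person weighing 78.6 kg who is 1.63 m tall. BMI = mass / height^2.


BMI = mass / height^2
= 78.6 / 1.63^2
= 78.6 / 2.6569
= 29.58 kg/m^2

29.58 kg/m^2


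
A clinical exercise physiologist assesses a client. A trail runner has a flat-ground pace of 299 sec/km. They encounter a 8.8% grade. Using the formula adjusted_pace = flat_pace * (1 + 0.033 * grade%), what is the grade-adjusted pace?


Grade factor = 1 + 0.033 * 8.8 = 1.2904
Adjusted = 299 * 1.2904 = 385.83 sec/km

385.83 s/km


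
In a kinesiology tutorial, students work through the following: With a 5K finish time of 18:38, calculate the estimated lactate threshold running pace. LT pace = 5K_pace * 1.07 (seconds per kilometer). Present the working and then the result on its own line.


Race duration = 1118 s for 5 km
Average pace = 1118 / 5 = 223.6 s/km
LT pace = 223.6 * 1.07
= 239.25 s/km

239.25 s/km


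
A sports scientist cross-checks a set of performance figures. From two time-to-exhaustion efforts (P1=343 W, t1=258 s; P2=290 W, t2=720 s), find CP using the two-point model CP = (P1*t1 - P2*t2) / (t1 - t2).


Work in trial 1 = 88494 J
Work in trial 2 = 208800 J
Delta work = -120306 J
Delta time = -462 s
CP = -120306 / -462 = 260.4 W

260.4 W


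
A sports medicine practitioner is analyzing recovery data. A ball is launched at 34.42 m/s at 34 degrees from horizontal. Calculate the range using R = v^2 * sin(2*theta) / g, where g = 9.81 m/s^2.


sin(2 * 34) = sin(68) = 0.927184
v^2 = 34.42^2 = 1184.7364
R = 1184.7364 * 0.927184 / 9.81
= 111.974 m

111.974 m


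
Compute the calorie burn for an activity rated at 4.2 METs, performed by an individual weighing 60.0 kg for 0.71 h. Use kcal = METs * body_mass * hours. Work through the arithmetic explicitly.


Product of METs and mass = 4.2 * 60.0 = 252.0
Total kcal = 252.0 * 0.71 = 178.92 kcal

178.92 kcal


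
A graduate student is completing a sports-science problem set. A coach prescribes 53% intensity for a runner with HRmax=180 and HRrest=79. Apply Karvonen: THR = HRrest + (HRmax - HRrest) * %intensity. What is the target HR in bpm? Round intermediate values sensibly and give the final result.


Heart rate reserve = 180 - 79 = 101
Intensity fraction = 53 / 100 = 0.53
THR = 79 + 101 * 0.53 = 132.53 bpm

132.53 bpm


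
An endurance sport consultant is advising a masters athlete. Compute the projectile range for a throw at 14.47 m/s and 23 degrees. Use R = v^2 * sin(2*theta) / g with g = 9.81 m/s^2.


Two times the angle = 46 degrees
sin(46) = 0.71934
R = 209.3809 * 0.71934 / 9.81 = 15.353 m

15.353 m


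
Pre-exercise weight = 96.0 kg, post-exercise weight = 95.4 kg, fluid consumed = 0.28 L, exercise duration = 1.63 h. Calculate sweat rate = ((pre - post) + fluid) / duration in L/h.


Weight loss = 96.0 - 95.4 = 0.6 kg (approx L)
Total sweat = 0.6 + 0.28 = 0.88 L
Sweat rate = 0.88 / 1.63 = 0.54 L/h

0.54 L/h


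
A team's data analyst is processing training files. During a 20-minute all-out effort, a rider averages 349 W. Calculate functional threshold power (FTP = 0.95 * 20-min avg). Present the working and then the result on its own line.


FTP = 0.95 * 349
= 331.55 W

331.55 W


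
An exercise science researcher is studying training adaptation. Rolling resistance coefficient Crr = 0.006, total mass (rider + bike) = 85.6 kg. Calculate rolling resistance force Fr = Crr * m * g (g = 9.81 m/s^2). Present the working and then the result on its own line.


Fr = Crr * m * g
= 0.006 * 85.6 * 9.81
= 5.038 N

5.038 N


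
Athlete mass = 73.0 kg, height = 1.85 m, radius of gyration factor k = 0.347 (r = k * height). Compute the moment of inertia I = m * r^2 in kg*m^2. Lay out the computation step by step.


r = k * height = 0.347 * 1.85 = 0.64195 m
r^2 = 0.64195^2 = 0.4121
I = 73.0 * 0.4121 = 30.083 kg*m^2

30.083 kg*m^2


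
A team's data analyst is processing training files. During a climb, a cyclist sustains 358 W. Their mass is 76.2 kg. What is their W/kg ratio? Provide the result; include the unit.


Power-to-weight = 358 W / 76.2 kg
= 4.698 W/kg

4.698 W/kg


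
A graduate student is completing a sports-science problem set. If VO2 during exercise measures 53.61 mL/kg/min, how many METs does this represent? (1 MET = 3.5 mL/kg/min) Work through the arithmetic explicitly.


METs = VO2 / 3.5 = 53.61 / 3.5 = 15.32

15.32 METs


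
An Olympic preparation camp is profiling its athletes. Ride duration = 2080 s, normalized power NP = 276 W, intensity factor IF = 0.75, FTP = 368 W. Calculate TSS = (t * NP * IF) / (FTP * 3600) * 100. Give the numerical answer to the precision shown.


Numerator = 2080 * 276 * 0.75 = 430560.0
Denominator = 368 * 3600 = 1324800
TSS = 430560.0 / 1324800 * 100
= 32.5

32.5 TSS


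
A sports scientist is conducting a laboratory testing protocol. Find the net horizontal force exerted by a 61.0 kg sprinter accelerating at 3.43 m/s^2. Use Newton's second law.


Newton's second law: F = m * a
F = 61.0 * 3.43 = 209.23 N

209.23 N


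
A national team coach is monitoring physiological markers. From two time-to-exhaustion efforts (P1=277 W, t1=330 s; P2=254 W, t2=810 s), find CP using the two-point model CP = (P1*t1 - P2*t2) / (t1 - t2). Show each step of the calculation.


Work in trial 1 = 91410 J
Work in trial 2 = 205740 J
Delta work = -114330 J
Delta time = -480 s
CP = -114330 / -480 = 238.19 W

238.19 W


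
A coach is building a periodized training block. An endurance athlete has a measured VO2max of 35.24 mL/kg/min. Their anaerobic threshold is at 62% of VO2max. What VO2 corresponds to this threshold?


Anaerobic threshold VO2 = VO2max * 62%
= 35.24 * 0.62
= 21.85 mL/kg/min

21.85 mL/kg/min


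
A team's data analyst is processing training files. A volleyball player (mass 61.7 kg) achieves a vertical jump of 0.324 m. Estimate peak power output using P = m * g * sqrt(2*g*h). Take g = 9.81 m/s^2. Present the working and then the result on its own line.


2 * g * h = 2 * 9.81 * 0.324 = 6.35688
sqrt(6.35688) = 2.521285 m/s
P = 61.7 * 9.81 * 2.521285 = 1526.08 W

1526.08 W


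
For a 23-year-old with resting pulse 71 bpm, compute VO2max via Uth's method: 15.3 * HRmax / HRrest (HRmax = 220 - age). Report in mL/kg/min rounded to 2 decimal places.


Step 1: HRmax = 220 - 23 = 197 bpm
Step 2: Ratio = 197 / 71 = 2.7746
Step 3: VO2max = 15.3 * 2.7746 = 42.45 mL/kg/min

42.45 mL/kg/min


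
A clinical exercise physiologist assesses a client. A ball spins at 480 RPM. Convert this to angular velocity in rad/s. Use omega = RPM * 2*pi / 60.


omega = 480 * 2 * pi / 60
= 480 * 6.28318531 / 60
= 3015.929 / 60
= 50.265 rad/s

50.265 rad/s


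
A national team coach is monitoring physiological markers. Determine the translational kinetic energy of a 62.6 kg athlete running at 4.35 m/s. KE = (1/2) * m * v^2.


KE = 0.5 * m * v^2
= 0.5 * 62.6 * 4.35^2
= 0.5 * 62.6 * 18.9225
= 592.27 J

592.27 J


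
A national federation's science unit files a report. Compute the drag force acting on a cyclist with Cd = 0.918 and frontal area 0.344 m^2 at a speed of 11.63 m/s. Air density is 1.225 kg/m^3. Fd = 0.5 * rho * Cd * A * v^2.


Step 1: v^2 = 135.2569
Step 2: Fd = 0.5 * 1.225 * 0.918 * 0.344 * 135.2569
= 26.162 N

26.162 N


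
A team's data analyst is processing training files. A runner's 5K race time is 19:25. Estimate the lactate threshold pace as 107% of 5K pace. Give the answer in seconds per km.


Total race time = 19*60 + 25 = 1165 seconds
5K pace = 1165 / 5 = 233.0 sec/km
LT pace = 233.0 * 1.07 = 249.31 sec/km

249.31 s/km


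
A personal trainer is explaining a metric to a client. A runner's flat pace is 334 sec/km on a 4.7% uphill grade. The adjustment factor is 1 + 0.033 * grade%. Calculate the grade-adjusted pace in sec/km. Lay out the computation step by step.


Factor = 1 + 0.033 * 4.7 = 1.1551
Adjusted pace = 334 * 1.1551
= 385.8 sec/km

385.8 s/km


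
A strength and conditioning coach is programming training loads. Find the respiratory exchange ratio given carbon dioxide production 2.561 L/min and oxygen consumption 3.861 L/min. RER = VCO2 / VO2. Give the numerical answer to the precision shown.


VCO2 = 2.561 L/min
VO2 = 3.861 L/min
RER = 2.561 / 3.861 = 0.6633

0.6633


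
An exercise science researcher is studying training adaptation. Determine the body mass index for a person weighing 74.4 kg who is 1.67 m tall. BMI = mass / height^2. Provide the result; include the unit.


BMI = mass / height^2
= 74.4 / 1.67^2
= 74.4 / 2.7889
= 26.68 kg/m^2

26.68 kg/m^2


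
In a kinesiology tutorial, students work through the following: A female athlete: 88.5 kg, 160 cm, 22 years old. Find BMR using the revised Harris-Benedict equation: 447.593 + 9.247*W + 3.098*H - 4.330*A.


Intercept = 447.593
Weight contribution = 9.247 * 88.5 = 818.3595
Height contribution = 3.098 * 160 = 495.68
Age contribution = 4.33 * 22 = 95.26
BMR = 447.593 + 818.3595 + 495.68 - 95.26
= 1666.37 kcal/day

1666.37 kcal/day


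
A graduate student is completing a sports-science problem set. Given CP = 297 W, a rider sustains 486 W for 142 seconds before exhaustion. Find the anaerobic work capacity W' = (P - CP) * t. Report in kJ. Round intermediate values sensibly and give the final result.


Excess power = 486 - 297 = 189 W
Work above CP = 189 * 142 = 26838 J
W' = 26.838 kJ

26.838 kJ


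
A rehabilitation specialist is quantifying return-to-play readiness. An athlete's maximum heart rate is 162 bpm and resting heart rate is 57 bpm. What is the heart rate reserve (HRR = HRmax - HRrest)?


HRR = HRmax - HRrest
= 162 - 57
= 105 bpm

105 bpm


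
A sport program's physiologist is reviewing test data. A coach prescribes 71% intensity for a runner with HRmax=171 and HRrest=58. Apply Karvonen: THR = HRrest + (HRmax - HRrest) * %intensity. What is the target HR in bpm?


Heart rate reserve = 171 - 58 = 113
Intensity fraction = 71 / 100 = 0.71
THR = 58 + 113 * 0.71 = 138.23 bpm

138.23 bpm


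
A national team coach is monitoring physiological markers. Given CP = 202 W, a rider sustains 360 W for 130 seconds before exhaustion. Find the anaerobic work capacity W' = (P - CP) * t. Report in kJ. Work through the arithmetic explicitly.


Excess power = 360 - 202 = 158 W
Work above CP = 158 * 130 = 20540 J
W' = 20.54 kJ

20.54 kJ


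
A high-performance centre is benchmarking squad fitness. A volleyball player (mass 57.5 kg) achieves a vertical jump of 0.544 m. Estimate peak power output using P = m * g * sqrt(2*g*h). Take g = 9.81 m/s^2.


2 * g * h = 2 * 9.81 * 0.544 = 10.67328
sqrt(10.67328) = 3.266999 m/s
P = 57.5 * 9.81 * 3.266999 = 1842.83 W

1842.83 W


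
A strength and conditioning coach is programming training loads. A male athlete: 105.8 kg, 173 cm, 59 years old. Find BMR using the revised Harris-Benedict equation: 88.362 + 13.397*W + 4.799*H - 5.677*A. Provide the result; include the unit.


Intercept = 88.362
Weight contribution = 13.397 * 105.8 = 1417.4026
Height contribution = 4.799 * 173 = 830.227
Age contribution = 5.677 * 59 = 334.943
BMR = 88.362 + 1417.4026 + 830.227 - 334.943
= 2001.05 kcal/day

2001.05 kcal/day


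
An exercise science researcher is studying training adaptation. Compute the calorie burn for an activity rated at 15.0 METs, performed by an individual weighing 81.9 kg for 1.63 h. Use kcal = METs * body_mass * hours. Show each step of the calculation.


Product of METs and mass = 15.0 * 81.9 = 1228.5
Total kcal = 1228.5 * 1.63 = 2002.46 kcal

2002.46 kcal


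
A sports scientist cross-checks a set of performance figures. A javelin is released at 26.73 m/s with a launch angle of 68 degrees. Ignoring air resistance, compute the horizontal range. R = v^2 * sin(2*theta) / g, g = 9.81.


Launch speed squared = 714.4929
sin(2 * 68 deg) = 0.694658
Range = 714.4929 * 0.694658 / 9.81
= 50.594 m

50.594 m


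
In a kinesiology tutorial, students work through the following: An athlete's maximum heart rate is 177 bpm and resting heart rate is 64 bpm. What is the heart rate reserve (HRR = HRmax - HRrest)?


HRR = HRmax - HRrest
= 177 - 64
= 113 bpm

113 bpm


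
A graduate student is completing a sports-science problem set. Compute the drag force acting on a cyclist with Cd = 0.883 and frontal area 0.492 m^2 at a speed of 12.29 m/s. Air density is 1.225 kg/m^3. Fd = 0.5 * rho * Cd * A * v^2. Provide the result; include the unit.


Step 1: v^2 = 151.0441
Step 2: Fd = 0.5 * 1.225 * 0.883 * 0.492 * 151.0441
= 40.192 N

40.192 N


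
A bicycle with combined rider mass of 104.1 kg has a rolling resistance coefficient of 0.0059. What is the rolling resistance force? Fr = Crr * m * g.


Fr = 0.0059 * 104.1 * 9.81
= 0.61419 * 9.81
= 6.025 N

6.025 N


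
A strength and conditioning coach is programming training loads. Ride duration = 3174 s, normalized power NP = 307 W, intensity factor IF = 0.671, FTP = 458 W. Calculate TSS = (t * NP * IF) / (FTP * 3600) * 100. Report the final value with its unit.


Numerator = 3174 * 307 * 0.671 = 653834.478
Denominator = 458 * 3600 = 1648800
TSS = 653834.478 / 1648800 * 100
= 39.66

39.66 TSS


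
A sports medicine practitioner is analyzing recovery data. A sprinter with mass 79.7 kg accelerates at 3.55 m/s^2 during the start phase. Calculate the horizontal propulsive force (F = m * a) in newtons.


F = m * a
= 79.7 * 3.55
= 282.94 N

282.94 N
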